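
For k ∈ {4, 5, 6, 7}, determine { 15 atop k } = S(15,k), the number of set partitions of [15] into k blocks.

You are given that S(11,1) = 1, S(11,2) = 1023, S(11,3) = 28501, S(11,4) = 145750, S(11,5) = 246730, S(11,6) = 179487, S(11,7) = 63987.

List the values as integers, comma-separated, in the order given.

42355950, 210766920, 420693273, 408741333

r12: T_12,1=1×1+0=1; T_12,2=2×1023+1=2047; T_12,3=3×28501+1023=86526; T_12,4=4×145750+28501=611501; T_12,5=5×246730+145750=1379400; T_12,6=6×179487+246730=1323652; T_12,7=7×63987+179487=627396
r13: T_13,2=2×2047+1=4095; T_13,3=3×86526+2047=261625; T_13,4=4×611501+86526=2532530; T_13,5=5×1379400+611501=7508501; T_13,6=6×1323652+1379400=9321312; T_13,7=7×627396+1323652=5715424
r14: T_14,3=3×261625+4095=788970; T_14,4=4×2532530+261625=10391745; T_14,5=5×7508501+2532530=40075035; T_14,6=6×9321312+7508501=63436373; T_14,7=7×5715424+9321312=49329280
r15: T_15,4=4×10391745+788970=42355950; T_15,5=5×40075035+10391745=210766920; T_15,6=6×63436373+40075035=420693273; T_15,7=7×49329280+63436373=408741333
Read S(15,4) = 42355950, S(15,5) = 210766920, S(15,6) = 420693273, S(15,7) = 408741333.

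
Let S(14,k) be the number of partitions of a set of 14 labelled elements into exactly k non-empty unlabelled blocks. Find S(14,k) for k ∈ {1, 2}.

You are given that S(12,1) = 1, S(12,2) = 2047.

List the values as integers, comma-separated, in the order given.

1, 8191

@13  (13,1):1·1+0→1, (13,2):2047·2+1→4095
@14  (14,1):1·1+0→1, (14,2):4095·2+1→8191
Read S(14,1) = 1, S(14,2) = 8191.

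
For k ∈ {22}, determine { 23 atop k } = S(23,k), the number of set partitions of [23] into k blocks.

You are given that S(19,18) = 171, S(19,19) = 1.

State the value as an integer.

253

r20: T_20,19=19×1+171=190; T_20,20=20×0+1=1
r21: T_21,20=20×1+190=210; T_21,21=21×0+1=1
r22: T_22,21=21×1+210=231; T_22,22=22×0+1=1
r23: T_23,22=22×1+231=253
Read S(23,22) = 253.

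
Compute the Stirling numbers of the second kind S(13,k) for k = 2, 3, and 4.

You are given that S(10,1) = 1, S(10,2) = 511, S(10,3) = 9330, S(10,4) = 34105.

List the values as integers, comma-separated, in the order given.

@11  (11,1):1·1+0→1, (11,2):511·2+1→1023, (11,3):9330·3+511→28501, (11,4):34105·4+9330→145750
@12  (12,1):1·1+0→1, (12,2):1023·2+1→2047, (12,3):28501·3+1023→86526, (12,4):145750·4+28501→611501
@13  (13,2):2047·2+1→4095, (13,3):86526·3+2047→261625, (13,4):611501·4+86526→2532530
Read S(13,2) = 4095, S(13,3) = 261625, S(13,4) = 2532530.

4095, 261625, 2532530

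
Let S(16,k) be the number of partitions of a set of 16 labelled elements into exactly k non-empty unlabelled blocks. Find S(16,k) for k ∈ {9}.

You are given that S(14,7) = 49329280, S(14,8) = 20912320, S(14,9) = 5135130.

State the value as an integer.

820784250

[15] T[15,8]:8*20912320+49329280=216627840 · T[15,9]:9*5135130+20912320=67128490
[16] T[16,9]:9*67128490+216627840=820784250
Read S(16,9) = 820784250.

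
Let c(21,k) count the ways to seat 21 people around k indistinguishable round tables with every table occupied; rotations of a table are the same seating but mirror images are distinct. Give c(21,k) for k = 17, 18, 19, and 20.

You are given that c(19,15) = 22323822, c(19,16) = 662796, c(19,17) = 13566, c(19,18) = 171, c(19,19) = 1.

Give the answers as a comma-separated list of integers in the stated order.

[20] T[20,16]:19*662796+22323822=34916946 · T[20,17]:19*13566+662796=920550 · T[20,18]:19*171+13566=16815 · T[20,19]:19*1+171=190 · T[20,20]:19*0+1=1
[21] T[21,17]:20*920550+34916946=53327946 · T[21,18]:20*16815+920550=1256850 · T[21,19]:20*190+16815=20615 · T[21,20]:20*1+190=210
Read c(21,17) = 53327946, c(21,18) = 1256850, c(21,19) = 20615, c(21,20) = 210.

53327946, 1256850, 20615, 210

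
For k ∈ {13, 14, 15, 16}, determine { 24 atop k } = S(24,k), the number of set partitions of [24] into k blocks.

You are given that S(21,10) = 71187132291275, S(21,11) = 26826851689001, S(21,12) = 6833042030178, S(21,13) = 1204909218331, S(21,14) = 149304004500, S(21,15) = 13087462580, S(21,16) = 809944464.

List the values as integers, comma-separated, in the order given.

6888836057922000, 1362091021641000, 195820242247080, 20677182465555

@22  (22,11):26826851689001·11+71187132291275→366282500870286, (22,12):6833042030178·12+26826851689001→108823356051137, (22,13):1204909218331·13+6833042030178→22496861868481, (22,14):149304004500·14+1204909218331→3295165281331, (22,15):13087462580·15+149304004500→345615943200, (22,16):809944464·16+13087462580→26046574004
@23  (23,12):108823356051137·12+366282500870286→1672162773483930, (23,13):22496861868481·13+108823356051137→401282560341390, (23,14):3295165281331·14+22496861868481→68629175807115, (23,15):345615943200·15+3295165281331→8479404429331, (23,16):26046574004·16+345615943200→762361127264
@24  (24,13):401282560341390·13+1672162773483930→6888836057922000, (24,14):68629175807115·14+401282560341390→1362091021641000, (24,15):8479404429331·15+68629175807115→195820242247080, (24,16):762361127264·16+8479404429331→20677182465555
Read S(24,13) = 6888836057922000, S(24,14) = 1362091021641000, S(24,15) = 195820242247080, S(24,16) = 20677182465555.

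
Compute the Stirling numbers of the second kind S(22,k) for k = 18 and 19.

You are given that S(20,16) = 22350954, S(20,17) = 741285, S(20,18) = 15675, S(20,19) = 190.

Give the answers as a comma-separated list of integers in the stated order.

@21  (21,17):741285·17+22350954→34952799, (21,18):15675·18+741285→1023435, (21,19):190·19+15675→19285
@22  (22,18):1023435·18+34952799→53374629, (22,19):19285·19+1023435→1389850
Read S(22,18) = 53374629, S(22,19) = 1389850.

53374629, 1389850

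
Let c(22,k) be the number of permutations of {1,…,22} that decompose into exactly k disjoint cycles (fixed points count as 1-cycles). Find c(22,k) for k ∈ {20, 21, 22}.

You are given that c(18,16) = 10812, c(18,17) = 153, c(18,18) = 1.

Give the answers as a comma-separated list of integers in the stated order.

25025, 231, 1

i=19: T(19,17)=10812+18·153=13566 | T(19,18)=153+18·1=171 | T(19,19)=1+18·0=1
i=20: T(20,18)=13566+19·171=16815 | T(20,19)=171+19·1=190 | T(20,20)=1+19·0=1
i=21: T(21,19)=16815+20·190=20615 | T(21,20)=190+20·1=210 | T(21,21)=1+20·0=1
i=22: T(22,20)=20615+21·210=25025 | T(22,21)=210+21·1=231 | T(22,22)=1+21·0=1
Read c(22,20) = 25025, c(22,21) = 231, c(22,22) = 1.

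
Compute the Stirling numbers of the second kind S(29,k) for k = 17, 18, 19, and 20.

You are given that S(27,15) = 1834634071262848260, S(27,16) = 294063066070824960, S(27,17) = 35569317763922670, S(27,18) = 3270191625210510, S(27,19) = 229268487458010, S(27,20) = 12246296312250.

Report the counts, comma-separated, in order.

row 28: T[28][16]=16·294063066070824960+1834634071262848260=6539643128396047620  T[28][17]=17·35569317763922670+294063066070824960=898741468057510350  T[28][18]=18·3270191625210510+35569317763922670=94432767017711850  T[28][19]=19·229268487458010+3270191625210510=7626292886912700  T[28][20]=20·12246296312250+229268487458010=474194413703010
row 29: T[29][17]=17·898741468057510350+6539643128396047620=21818248085373723570  T[29][18]=18·94432767017711850+898741468057510350=2598531274376323650  T[29][19]=19·7626292886912700+94432767017711850=239332331869053150  T[29][20]=20·474194413703010+7626292886912700=17110181160972900
Read S(29,17) = 21818248085373723570, S(29,18) = 2598531274376323650, S(29,19) = 239332331869053150, S(29,20) = 17110181160972900.

21818248085373723570, 2598531274376323650, 239332331869053150, 17110181160972900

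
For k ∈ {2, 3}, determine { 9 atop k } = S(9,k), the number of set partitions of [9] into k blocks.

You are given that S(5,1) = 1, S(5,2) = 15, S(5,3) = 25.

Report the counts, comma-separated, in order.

255, 3025

@6  (6,1):1·1+0→1, (6,2):15·2+1→31, (6,3):25·3+15→90
@7  (7,1):1·1+0→1, (7,2):31·2+1→63, (7,3):90·3+31→301
@8  (8,1):1·1+0→1, (8,2):63·2+1→127, (8,3):301·3+63→966
@9  (9,2):127·2+1→255, (9,3):966·3+127→3025
Read S(9,2) = 255, S(9,3) = 3025.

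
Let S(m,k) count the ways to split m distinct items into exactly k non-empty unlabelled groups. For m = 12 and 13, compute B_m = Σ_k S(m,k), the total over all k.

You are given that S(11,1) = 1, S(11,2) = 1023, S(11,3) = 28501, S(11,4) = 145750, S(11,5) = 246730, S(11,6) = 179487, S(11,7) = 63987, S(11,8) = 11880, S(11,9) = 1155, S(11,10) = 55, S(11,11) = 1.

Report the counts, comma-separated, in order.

[12] T[12,1]:1*1+0=1 · T[12,2]:2*1023+1=2047 · T[12,3]:3*28501+1023=86526 · T[12,4]:4*145750+28501=611501 · T[12,5]:5*246730+145750=1379400 · T[12,6]:6*179487+246730=1323652 · T[12,7]:7*63987+179487=627396 · T[12,8]:8*11880+63987=159027 · T[12,9]:9*1155+11880=22275 · T[12,10]:10*55+1155=1705 · T[12,11]:11*1+55=66 · T[12,12]:12*0+1=1
[13] T[13,1]:1*1+0=1 · T[13,2]:2*2047+1=4095 · T[13,3]:3*86526+2047=261625 · T[13,4]:4*611501+86526=2532530 · T[13,5]:5*1379400+611501=7508501 · T[13,6]:6*1323652+1379400=9321312 · T[13,7]:7*627396+1323652=5715424 · T[13,8]:8*159027+627396=1899612 · T[13,9]:9*22275+159027=359502 · T[13,10]:10*1705+22275=39325 · T[13,11]:11*66+1705=2431 · T[13,12]:12*1+66=78 · T[13,13]:13*0+1=1
B_12 = ΣS(12,k) = 1+2047+86526+611501+1379400+1323652+627396+159027+22275+1705+66+1 = 4213597
B_13 = ΣS(13,k) = 1+4095+261625+2532530+7508501+9321312+5715424+1899612+359502+39325+2431+78+1 = 27644437

4213597, 27644437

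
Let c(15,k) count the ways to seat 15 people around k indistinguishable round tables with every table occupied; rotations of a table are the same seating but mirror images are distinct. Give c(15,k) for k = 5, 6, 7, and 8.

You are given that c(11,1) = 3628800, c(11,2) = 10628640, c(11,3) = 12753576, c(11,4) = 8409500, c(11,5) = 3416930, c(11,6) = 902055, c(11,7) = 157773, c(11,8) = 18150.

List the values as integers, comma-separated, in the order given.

row 12: T[12][2]=11·10628640+3628800=120543840  T[12][3]=11·12753576+10628640=150917976  T[12][4]=11·8409500+12753576=105258076  T[12][5]=11·3416930+8409500=45995730  T[12][6]=11·902055+3416930=13339535  T[12][7]=11·157773+902055=2637558  T[12][8]=11·18150+157773=357423
row 13: T[13][3]=12·150917976+120543840=1931559552  T[13][4]=12·105258076+150917976=1414014888  T[13][5]=12·45995730+105258076=657206836  T[13][6]=12·13339535+45995730=206070150  T[13][7]=12·2637558+13339535=44990231  T[13][8]=12·357423+2637558=6926634
row 14: T[14][4]=13·1414014888+1931559552=20313753096  T[14][5]=13·657206836+1414014888=9957703756  T[14][6]=13·206070150+657206836=3336118786  T[14][7]=13·44990231+206070150=790943153  T[14][8]=13·6926634+44990231=135036473
row 15: T[15][5]=14·9957703756+20313753096=159721605680  T[15][6]=14·3336118786+9957703756=56663366760  T[15][7]=14·790943153+3336118786=14409322928  T[15][8]=14·135036473+790943153=2681453775
Read c(15,5) = 159721605680, c(15,6) = 56663366760, c(15,7) = 14409322928, c(15,8) = 2681453775.

159721605680, 56663366760, 14409322928, 2681453775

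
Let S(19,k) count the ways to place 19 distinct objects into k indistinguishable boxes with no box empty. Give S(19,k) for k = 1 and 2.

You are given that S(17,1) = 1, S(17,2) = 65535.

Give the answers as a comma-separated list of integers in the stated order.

1, 262143

[18] T[18,1]:1*1+0=1 · T[18,2]:2*65535+1=131071
[19] T[19,1]:1*1+0=1 · T[19,2]:2*131071+1=262143
Read S(19,1) = 1, S(19,2) = 262143.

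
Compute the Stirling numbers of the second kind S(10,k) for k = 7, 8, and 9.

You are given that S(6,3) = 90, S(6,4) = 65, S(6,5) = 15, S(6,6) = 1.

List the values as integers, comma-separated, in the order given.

5880, 750, 45

r7: T_7,4=4×65+90=350; T_7,5=5×15+65=140; T_7,6=6×1+15=21; T_7,7=7×0+1=1
r8: T_8,5=5×140+350=1050; T_8,6=6×21+140=266; T_8,7=7×1+21=28; T_8,8=8×0+1=1
r9: T_9,6=6×266+1050=2646; T_9,7=7×28+266=462; T_9,8=8×1+28=36; T_9,9=9×0+1=1
r10: T_10,7=7×462+2646=5880; T_10,8=8×36+462=750; T_10,9=9×1+36=45
Read S(10,7) = 5880, S(10,8) = 750, S(10,9) = 45.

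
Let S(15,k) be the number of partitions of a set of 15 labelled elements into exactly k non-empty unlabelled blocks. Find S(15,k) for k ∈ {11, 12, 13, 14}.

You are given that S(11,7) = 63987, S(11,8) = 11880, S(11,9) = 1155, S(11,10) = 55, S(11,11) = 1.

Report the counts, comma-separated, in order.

1479478, 106470, 4550, 105

row 12: T[12][8]=8·11880+63987=159027  T[12][9]=9·1155+11880=22275  T[12][10]=10·55+1155=1705  T[12][11]=11·1+55=66  T[12][12]=12·0+1=1
row 13: T[13][9]=9·22275+159027=359502  T[13][10]=10·1705+22275=39325  T[13][11]=11·66+1705=2431  T[13][12]=12·1+66=78  T[13][13]=13·0+1=1
row 14: T[14][10]=10·39325+359502=752752  T[14][11]=11·2431+39325=66066  T[14][12]=12·78+2431=3367  T[14][13]=13·1+78=91  T[14][14]=14·0+1=1
row 15: T[15][11]=11·66066+752752=1479478  T[15][12]=12·3367+66066=106470  T[15][13]=13·91+3367=4550  T[15][14]=14·1+91=105
Read S(15,11) = 1479478, S(15,12) = 106470, S(15,13) = 4550, S(15,14) = 105.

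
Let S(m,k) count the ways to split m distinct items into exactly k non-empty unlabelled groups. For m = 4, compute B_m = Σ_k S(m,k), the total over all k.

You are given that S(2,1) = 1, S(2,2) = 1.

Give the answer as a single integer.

15

i=3: T(3,1)=0+1·1=1 | T(3,2)=1+2·1=3 | T(3,3)=1+3·0=1
i=4: T(4,1)=0+1·1=1 | T(4,2)=1+2·3=7 | T(4,3)=3+3·1=6 | T(4,4)=1+4·0=1
B_4 = ΣS(4,k) = 1+7+6+1 = 15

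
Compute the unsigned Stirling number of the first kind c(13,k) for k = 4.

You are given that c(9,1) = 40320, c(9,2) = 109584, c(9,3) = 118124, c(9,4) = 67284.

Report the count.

1414014888

row 10: T[10][1]=9·40320+0=362880  T[10][2]=9·109584+40320=1026576  T[10][3]=9·118124+109584=1172700  T[10][4]=9·67284+118124=723680
row 11: T[11][2]=10·1026576+362880=10628640  T[11][3]=10·1172700+1026576=12753576  T[11][4]=10·723680+1172700=8409500
row 12: T[12][3]=11·12753576+10628640=150917976  T[12][4]=11·8409500+12753576=105258076
row 13: T[13][4]=12·105258076+150917976=1414014888
Read c(13,4) = 1414014888.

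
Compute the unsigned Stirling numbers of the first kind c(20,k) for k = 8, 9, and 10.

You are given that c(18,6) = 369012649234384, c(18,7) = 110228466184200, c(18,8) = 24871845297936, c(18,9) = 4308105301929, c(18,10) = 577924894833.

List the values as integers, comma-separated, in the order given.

i=19: T(19,7)=369012649234384+18·110228466184200=2353125040549984 | T(19,8)=110228466184200+18·24871845297936=557921681547048 | T(19,9)=24871845297936+18·4308105301929=102417740732658 | T(19,10)=4308105301929+18·577924894833=14710753408923
i=20: T(20,8)=2353125040549984+19·557921681547048=12953636989943896 | T(20,9)=557921681547048+19·102417740732658=2503858755467550 | T(20,10)=102417740732658+19·14710753408923=381922055502195
Read c(20,8) = 12953636989943896, c(20,9) = 2503858755467550, c(20,10) = 381922055502195.

12953636989943896, 2503858755467550, 381922055502195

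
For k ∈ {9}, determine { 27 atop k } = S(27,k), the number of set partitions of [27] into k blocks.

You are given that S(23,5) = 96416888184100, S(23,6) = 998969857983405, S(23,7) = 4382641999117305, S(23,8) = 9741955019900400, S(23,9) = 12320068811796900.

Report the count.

106563273280541795575

r24: T_24,6=6×998969857983405+96416888184100=6090236036084530; T_24,7=7×4382641999117305+998969857983405=31677463851804540; T_24,8=8×9741955019900400+4382641999117305=82318282158320505; T_24,9=9×12320068811796900+9741955019900400=120622574326072500
r25: T_25,7=7×31677463851804540+6090236036084530=227832482998716310; T_25,8=8×82318282158320505+31677463851804540=690223721118368580; T_25,9=9×120622574326072500+82318282158320505=1167921451092973005
r26: T_26,8=8×690223721118368580+227832482998716310=5749622251945664950; T_26,9=9×1167921451092973005+690223721118368580=11201516780955125625
r27: T_27,9=9×11201516780955125625+5749622251945664950=106563273280541795575
Read S(27,9) = 106563273280541795575.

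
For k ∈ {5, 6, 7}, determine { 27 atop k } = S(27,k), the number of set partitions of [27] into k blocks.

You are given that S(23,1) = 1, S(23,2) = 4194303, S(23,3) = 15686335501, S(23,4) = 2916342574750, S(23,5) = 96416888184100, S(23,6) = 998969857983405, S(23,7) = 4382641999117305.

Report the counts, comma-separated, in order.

r24: T_24,2=2×4194303+1=8388607; T_24,3=3×15686335501+4194303=47063200806; T_24,4=4×2916342574750+15686335501=11681056634501; T_24,5=5×96416888184100+2916342574750=485000783495250; T_24,6=6×998969857983405+96416888184100=6090236036084530; T_24,7=7×4382641999117305+998969857983405=31677463851804540
r25: T_25,3=3×47063200806+8388607=141197991025; T_25,4=4×11681056634501+47063200806=46771289738810; T_25,5=5×485000783495250+11681056634501=2436684974110751; T_25,6=6×6090236036084530+485000783495250=37026417000002430; T_25,7=7×31677463851804540+6090236036084530=227832482998716310
r26: T_26,4=4×46771289738810+141197991025=187226356946265; T_26,5=5×2436684974110751+46771289738810=12230196160292565; T_26,6=6×37026417000002430+2436684974110751=224595186974125331; T_26,7=7×227832482998716310+37026417000002430=1631853797991016600
r27: T_27,5=5×12230196160292565+187226356946265=61338207158409090; T_27,6=6×224595186974125331+12230196160292565=1359801318005044551; T_27,7=7×1631853797991016600+224595186974125331=11647571772911241531
Read S(27,5) = 61338207158409090, S(27,6) = 1359801318005044551, S(27,7) = 11647571772911241531.

61338207158409090, 1359801318005044551, 11647571772911241531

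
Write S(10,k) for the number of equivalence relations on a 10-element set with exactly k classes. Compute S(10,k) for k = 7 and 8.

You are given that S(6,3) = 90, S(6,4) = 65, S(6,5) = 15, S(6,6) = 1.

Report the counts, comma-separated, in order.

[7] T[7,4]:4*65+90=350 · T[7,5]:5*15+65=140 · T[7,6]:6*1+15=21 · T[7,7]:7*0+1=1
[8] T[8,5]:5*140+350=1050 · T[8,6]:6*21+140=266 · T[8,7]:7*1+21=28 · T[8,8]:8*0+1=1
[9] T[9,6]:6*266+1050=2646 · T[9,7]:7*28+266=462 · T[9,8]:8*1+28=36
[10] T[10,7]:7*462+2646=5880 · T[10,8]:8*36+462=750
Read S(10,7) = 5880, S(10,8) = 750.

5880, 750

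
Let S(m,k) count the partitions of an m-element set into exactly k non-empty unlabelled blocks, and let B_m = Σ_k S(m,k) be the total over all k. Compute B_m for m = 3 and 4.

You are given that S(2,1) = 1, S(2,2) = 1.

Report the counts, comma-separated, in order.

row 3: T[3][1]=1·1+0=1  T[3][2]=2·1+1=3  T[3][3]=3·0+1=1
row 4: T[4][1]=1·1+0=1  T[4][2]=2·3+1=7  T[4][3]=3·1+3=6  T[4][4]=4·0+1=1
B_3 = ΣS(3,k) = 1+3+1 = 5
B_4 = ΣS(4,k) = 1+7+6+1 = 15

5, 15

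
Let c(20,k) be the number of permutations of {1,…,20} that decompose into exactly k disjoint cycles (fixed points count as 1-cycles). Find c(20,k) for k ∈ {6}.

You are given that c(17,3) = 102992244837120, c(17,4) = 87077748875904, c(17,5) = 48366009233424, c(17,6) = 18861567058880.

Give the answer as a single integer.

161429736530118960

[18] T[18,4]:17*87077748875904+102992244837120=1583313975727488 · T[18,5]:17*48366009233424+87077748875904=909299905844112 · T[18,6]:17*18861567058880+48366009233424=369012649234384
[19] T[19,5]:18*909299905844112+1583313975727488=17950712280921504 · T[19,6]:18*369012649234384+909299905844112=7551527592063024
[20] T[20,6]:19*7551527592063024+17950712280921504=161429736530118960
Read c(20,6) = 161429736530118960.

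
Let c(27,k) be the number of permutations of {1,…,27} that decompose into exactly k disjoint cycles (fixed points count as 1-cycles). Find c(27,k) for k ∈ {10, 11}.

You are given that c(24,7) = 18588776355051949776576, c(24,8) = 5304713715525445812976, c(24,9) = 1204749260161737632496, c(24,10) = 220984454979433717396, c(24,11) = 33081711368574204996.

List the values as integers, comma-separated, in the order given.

[25] T[25,8]:24*5304713715525445812976+18588776355051949776576=145901905527662649288000 · T[25,9]:24*1204749260161737632496+5304713715525445812976=34218695959407148992880 · T[25,10]:24*220984454979433717396+1204749260161737632496=6508376179668146850000 · T[25,11]:24*33081711368574204996+220984454979433717396=1014945527825214637300
[26] T[26,9]:25*34218695959407148992880+145901905527662649288000=1001369304512841374110000 · T[26,10]:25*6508376179668146850000+34218695959407148992880=196928100451110820242880 · T[26,11]:25*1014945527825214637300+6508376179668146850000=31882014375298512782500
[27] T[27,10]:26*196928100451110820242880+1001369304512841374110000=6121499916241722700424880 · T[27,11]:26*31882014375298512782500+196928100451110820242880=1025860474208872152587880
Read c(27,10) = 6121499916241722700424880, c(27,11) = 1025860474208872152587880.

6121499916241722700424880, 1025860474208872152587880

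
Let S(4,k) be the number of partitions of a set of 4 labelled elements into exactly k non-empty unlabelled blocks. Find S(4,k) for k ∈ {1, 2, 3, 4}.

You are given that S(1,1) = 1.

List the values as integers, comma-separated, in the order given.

r2: T_2,1=1×1+0=1; T_2,2=2×0+1=1
r3: T_3,1=1×1+0=1; T_3,2=2×1+1=3; T_3,3=3×0+1=1
r4: T_4,1=1×1+0=1; T_4,2=2×3+1=7; T_4,3=3×1+3=6; T_4,4=4×0+1=1
Read S(4,1) = 1, S(4,2) = 7, S(4,3) = 6, S(4,4) = 1.

1, 7, 6, 1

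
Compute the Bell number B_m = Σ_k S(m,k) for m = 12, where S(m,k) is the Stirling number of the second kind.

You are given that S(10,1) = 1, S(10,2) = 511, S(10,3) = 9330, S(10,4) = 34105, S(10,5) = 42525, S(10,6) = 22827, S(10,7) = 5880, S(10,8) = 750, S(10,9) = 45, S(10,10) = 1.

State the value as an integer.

4213597

r11: T_11,1=1×1+0=1; T_11,2=2×511+1=1023; T_11,3=3×9330+511=28501; T_11,4=4×34105+9330=145750; T_11,5=5×42525+34105=246730; T_11,6=6×22827+42525=179487; T_11,7=7×5880+22827=63987; T_11,8=8×750+5880=11880; T_11,9=9×45+750=1155; T_11,10=10×1+45=55; T_11,11=11×0+1=1
r12: T_12,1=1×1+0=1; T_12,2=2×1023+1=2047; T_12,3=3×28501+1023=86526; T_12,4=4×145750+28501=611501; T_12,5=5×246730+145750=1379400; T_12,6=6×179487+246730=1323652; T_12,7=7×63987+179487=627396; T_12,8=8×11880+63987=159027; T_12,9=9×1155+11880=22275; T_12,10=10×55+1155=1705; T_12,11=11×1+55=66; T_12,12=12×0+1=1
B_12 = ΣS(12,k) = 1+2047+86526+611501+1379400+1323652+627396+159027+22275+1705+66+1 = 4213597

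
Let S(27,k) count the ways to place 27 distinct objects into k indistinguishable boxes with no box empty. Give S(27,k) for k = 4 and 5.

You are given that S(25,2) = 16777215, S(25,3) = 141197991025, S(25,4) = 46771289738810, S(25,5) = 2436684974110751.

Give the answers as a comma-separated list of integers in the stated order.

@26  (26,3):141197991025·3+16777215→423610750290, (26,4):46771289738810·4+141197991025→187226356946265, (26,5):2436684974110751·5+46771289738810→12230196160292565
@27  (27,4):187226356946265·4+423610750290→749329038535350, (27,5):12230196160292565·5+187226356946265→61338207158409090
Read S(27,4) = 749329038535350, S(27,5) = 61338207158409090.

749329038535350, 61338207158409090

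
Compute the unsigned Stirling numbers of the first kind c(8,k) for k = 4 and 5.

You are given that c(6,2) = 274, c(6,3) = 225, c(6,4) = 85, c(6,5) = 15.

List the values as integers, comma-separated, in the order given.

[7] T[7,3]:6*225+274=1624 · T[7,4]:6*85+225=735 · T[7,5]:6*15+85=175
[8] T[8,4]:7*735+1624=6769 · T[8,5]:7*175+735=1960
Read c(8,4) = 6769, c(8,5) = 1960.

6769, 1960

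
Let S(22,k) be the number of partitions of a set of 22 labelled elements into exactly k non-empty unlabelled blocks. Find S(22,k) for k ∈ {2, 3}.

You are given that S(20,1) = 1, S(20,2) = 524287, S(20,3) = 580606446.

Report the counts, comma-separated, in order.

2097151, 5228079450

[21] T[21,1]:1*1+0=1 · T[21,2]:2*524287+1=1048575 · T[21,3]:3*580606446+524287=1742343625
[22] T[22,2]:2*1048575+1=2097151 · T[22,3]:3*1742343625+1048575=5228079450
Read S(22,2) = 2097151, S(22,3) = 5228079450.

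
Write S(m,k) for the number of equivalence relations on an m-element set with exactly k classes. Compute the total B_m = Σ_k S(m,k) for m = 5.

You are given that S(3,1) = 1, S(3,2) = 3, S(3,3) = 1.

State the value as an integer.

52

i=4: T(4,1)=0+1·1=1 | T(4,2)=1+2·3=7 | T(4,3)=3+3·1=6 | T(4,4)=1+4·0=1
i=5: T(5,1)=0+1·1=1 | T(5,2)=1+2·7=15 | T(5,3)=7+3·6=25 | T(5,4)=6+4·1=10 | T(5,5)=1+5·0=1
B_5 = ΣS(5,k) = 1+15+25+10+1 = 52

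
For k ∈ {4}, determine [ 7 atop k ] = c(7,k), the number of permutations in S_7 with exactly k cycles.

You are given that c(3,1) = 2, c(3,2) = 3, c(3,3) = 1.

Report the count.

735

i=4: T(4,1)=0+3·2=6 | T(4,2)=2+3·3=11 | T(4,3)=3+3·1=6 | T(4,4)=1+3·0=1
i=5: T(5,2)=6+4·11=50 | T(5,3)=11+4·6=35 | T(5,4)=6+4·1=10
i=6: T(6,3)=50+5·35=225 | T(6,4)=35+5·10=85
i=7: T(7,4)=225+6·85=735
Read c(7,4) = 735.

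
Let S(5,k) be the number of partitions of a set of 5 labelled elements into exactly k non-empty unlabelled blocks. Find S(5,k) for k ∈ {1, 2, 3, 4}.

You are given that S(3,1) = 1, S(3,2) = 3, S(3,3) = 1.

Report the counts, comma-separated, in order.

@4  (4,1):1·1+0→1, (4,2):3·2+1→7, (4,3):1·3+3→6, (4,4):0·4+1→1
@5  (5,1):1·1+0→1, (5,2):7·2+1→15, (5,3):6·3+7→25, (5,4):1·4+6→10
Read S(5,1) = 1, S(5,2) = 15, S(5,3) = 25, S(5,4) = 10.

1, 15, 25, 10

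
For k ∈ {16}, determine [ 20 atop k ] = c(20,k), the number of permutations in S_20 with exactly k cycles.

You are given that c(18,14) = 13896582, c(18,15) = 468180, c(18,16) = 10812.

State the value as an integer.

@19  (19,15):468180·18+13896582→22323822, (19,16):10812·18+468180→662796
@20  (20,16):662796·19+22323822→34916946
Read c(20,16) = 34916946.

34916946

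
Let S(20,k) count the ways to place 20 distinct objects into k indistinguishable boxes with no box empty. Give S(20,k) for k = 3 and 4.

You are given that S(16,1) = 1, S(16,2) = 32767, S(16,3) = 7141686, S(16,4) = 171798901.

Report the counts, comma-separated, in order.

@17  (17,1):1·1+0→1, (17,2):32767·2+1→65535, (17,3):7141686·3+32767→21457825, (17,4):171798901·4+7141686→694337290
@18  (18,1):1·1+0→1, (18,2):65535·2+1→131071, (18,3):21457825·3+65535→64439010, (18,4):694337290·4+21457825→2798806985
@19  (19,2):131071·2+1→262143, (19,3):64439010·3+131071→193448101, (19,4):2798806985·4+64439010→11259666950
@20  (20,3):193448101·3+262143→580606446, (20,4):11259666950·4+193448101→45232115901
Read S(20,3) = 580606446, S(20,4) = 45232115901.

580606446, 45232115901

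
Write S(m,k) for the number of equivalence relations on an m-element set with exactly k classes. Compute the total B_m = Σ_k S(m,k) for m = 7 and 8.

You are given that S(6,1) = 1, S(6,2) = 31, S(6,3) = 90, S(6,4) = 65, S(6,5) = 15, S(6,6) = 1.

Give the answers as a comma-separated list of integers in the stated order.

i=7: T(7,1)=0+1·1=1 | T(7,2)=1+2·31=63 | T(7,3)=31+3·90=301 | T(7,4)=90+4·65=350 | T(7,5)=65+5·15=140 | T(7,6)=15+6·1=21 | T(7,7)=1+7·0=1
i=8: T(8,1)=0+1·1=1 | T(8,2)=1+2·63=127 | T(8,3)=63+3·301=966 | T(8,4)=301+4·350=1701 | T(8,5)=350+5·140=1050 | T(8,6)=140+6·21=266 | T(8,7)=21+7·1=28 | T(8,8)=1+8·0=1
B_7 = ΣS(7,k) = 1+63+301+350+140+21+1 = 877
B_8 = ΣS(8,k) = 1+127+966+1701+1050+266+28+1 = 4140

877, 4140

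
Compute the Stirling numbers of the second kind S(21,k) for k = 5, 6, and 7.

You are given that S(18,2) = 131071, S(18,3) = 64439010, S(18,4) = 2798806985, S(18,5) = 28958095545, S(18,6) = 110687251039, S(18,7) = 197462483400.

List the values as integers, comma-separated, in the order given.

row 19: T[19][3]=3·64439010+131071=193448101  T[19][4]=4·2798806985+64439010=11259666950  T[19][5]=5·28958095545+2798806985=147589284710  T[19][6]=6·110687251039+28958095545=693081601779  T[19][7]=7·197462483400+110687251039=1492924634839
row 20: T[20][4]=4·11259666950+193448101=45232115901  T[20][5]=5·147589284710+11259666950=749206090500  T[20][6]=6·693081601779+147589284710=4306078895384  T[20][7]=7·1492924634839+693081601779=11143554045652
row 21: T[21][5]=5·749206090500+45232115901=3791262568401  T[21][6]=6·4306078895384+749206090500=26585679462804  T[21][7]=7·11143554045652+4306078895384=82310957214948
Read S(21,5) = 3791262568401, S(21,6) = 26585679462804, S(21,7) = 82310957214948.

3791262568401, 26585679462804, 82310957214948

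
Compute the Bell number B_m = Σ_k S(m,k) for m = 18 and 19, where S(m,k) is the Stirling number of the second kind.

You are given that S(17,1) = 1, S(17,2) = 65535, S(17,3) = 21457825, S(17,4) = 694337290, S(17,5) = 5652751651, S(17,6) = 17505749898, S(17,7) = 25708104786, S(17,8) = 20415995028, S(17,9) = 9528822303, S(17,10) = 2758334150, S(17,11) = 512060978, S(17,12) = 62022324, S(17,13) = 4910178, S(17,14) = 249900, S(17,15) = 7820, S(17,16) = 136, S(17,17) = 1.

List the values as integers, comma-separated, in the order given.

r18: T_18,1=1×1+0=1; T_18,2=2×65535+1=131071; T_18,3=3×21457825+65535=64439010; T_18,4=4×694337290+21457825=2798806985; T_18,5=5×5652751651+694337290=28958095545; T_18,6=6×17505749898+5652751651=110687251039; T_18,7=7×25708104786+17505749898=197462483400; T_18,8=8×20415995028+25708104786=189036065010; T_18,9=9×9528822303+20415995028=106175395755; T_18,10=10×2758334150+9528822303=37112163803; T_18,11=11×512060978+2758334150=8391004908; T_18,12=12×62022324+512060978=1256328866; T_18,13=13×4910178+62022324=125854638; T_18,14=14×249900+4910178=8408778; T_18,15=15×7820+249900=367200; T_18,16=16×136+7820=9996; T_18,17=17×1+136=153; T_18,18=18×0+1=1
r19: T_19,1=1×1+0=1; T_19,2=2×131071+1=262143; T_19,3=3×64439010+131071=193448101; T_19,4=4×2798806985+64439010=11259666950; T_19,5=5×28958095545+2798806985=147589284710; T_19,6=6×110687251039+28958095545=693081601779; T_19,7=7×197462483400+110687251039=1492924634839; T_19,8=8×189036065010+197462483400=1709751003480; T_19,9=9×106175395755+189036065010=1144614626805; T_19,10=10×37112163803+106175395755=477297033785; T_19,11=11×8391004908+37112163803=129413217791; T_19,12=12×1256328866+8391004908=23466951300; T_19,13=13×125854638+1256328866=2892439160; T_19,14=14×8408778+125854638=243577530; T_19,15=15×367200+8408778=13916778; T_19,16=16×9996+367200=527136; T_19,17=17×153+9996=12597; T_19,18=18×1+153=171; T_19,19=19×0+1=1
B_18 = ΣS(18,k) = 1+131071+64439010+2798806985+28958095545+110687251039+197462483400+189036065010+106175395755+37112163803+8391004908+1256328866+125854638+8408778+367200+9996+153+1 = 682076806159
B_19 = ΣS(19,k) = 1+262143+193448101+11259666950+147589284710+693081601779+1492924634839+1709751003480+1144614626805+477297033785+129413217791+23466951300+2892439160+243577530+13916778+527136+12597+171+1 = 5832742205057

682076806159, 5832742205057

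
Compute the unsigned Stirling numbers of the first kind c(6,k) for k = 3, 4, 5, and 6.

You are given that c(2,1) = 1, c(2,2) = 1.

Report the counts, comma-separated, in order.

@3  (3,1):1·2+0→2, (3,2):1·2+1→3, (3,3):0·2+1→1
@4  (4,1):2·3+0→6, (4,2):3·3+2→11, (4,3):1·3+3→6, (4,4):0·3+1→1
@5  (5,2):11·4+6→50, (5,3):6·4+11→35, (5,4):1·4+6→10, (5,5):0·4+1→1
@6  (6,3):35·5+50→225, (6,4):10·5+35→85, (6,5):1·5+10→15, (6,6):0·5+1→1
Read c(6,3) = 225, c(6,4) = 85, c(6,5) = 15, c(6,6) = 1.

225, 85, 15, 1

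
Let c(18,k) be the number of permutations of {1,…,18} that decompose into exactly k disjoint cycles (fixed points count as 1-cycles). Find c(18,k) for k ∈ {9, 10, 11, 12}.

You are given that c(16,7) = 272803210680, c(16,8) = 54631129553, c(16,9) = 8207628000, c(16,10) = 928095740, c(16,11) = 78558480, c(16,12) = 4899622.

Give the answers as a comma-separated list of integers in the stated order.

i=17: T(17,8)=272803210680+16·54631129553=1146901283528 | T(17,9)=54631129553+16·8207628000=185953177553 | T(17,10)=8207628000+16·928095740=23057159840 | T(17,11)=928095740+16·78558480=2185031420 | T(17,12)=78558480+16·4899622=156952432
i=18: T(18,9)=1146901283528+17·185953177553=4308105301929 | T(18,10)=185953177553+17·23057159840=577924894833 | T(18,11)=23057159840+17·2185031420=60202693980 | T(18,12)=2185031420+17·156952432=4853222764
Read c(18,9) = 4308105301929, c(18,10) = 577924894833, c(18,11) = 60202693980, c(18,12) = 4853222764.

4308105301929, 577924894833, 60202693980, 4853222764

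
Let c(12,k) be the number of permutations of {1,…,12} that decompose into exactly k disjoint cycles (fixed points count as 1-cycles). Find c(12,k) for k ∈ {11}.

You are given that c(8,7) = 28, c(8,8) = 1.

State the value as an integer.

66

r9: T_9,8=8×1+28=36; T_9,9=8×0+1=1
r10: T_10,9=9×1+36=45; T_10,10=9×0+1=1
r11: T_11,10=10×1+45=55; T_11,11=10×0+1=1
r12: T_12,11=11×1+55=66
Read c(12,11) = 66.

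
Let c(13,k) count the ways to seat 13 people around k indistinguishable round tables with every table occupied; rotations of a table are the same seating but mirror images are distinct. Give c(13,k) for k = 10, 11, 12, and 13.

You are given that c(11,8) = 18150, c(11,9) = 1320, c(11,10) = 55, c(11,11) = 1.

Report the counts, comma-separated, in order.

[12] T[12,9]:11*1320+18150=32670 · T[12,10]:11*55+1320=1925 · T[12,11]:11*1+55=66 · T[12,12]:11*0+1=1
[13] T[13,10]:12*1925+32670=55770 · T[13,11]:12*66+1925=2717 · T[13,12]:12*1+66=78 · T[13,13]:12*0+1=1
Read c(13,10) = 55770, c(13,11) = 2717, c(13,12) = 78, c(13,13) = 1.

55770, 2717, 78, 1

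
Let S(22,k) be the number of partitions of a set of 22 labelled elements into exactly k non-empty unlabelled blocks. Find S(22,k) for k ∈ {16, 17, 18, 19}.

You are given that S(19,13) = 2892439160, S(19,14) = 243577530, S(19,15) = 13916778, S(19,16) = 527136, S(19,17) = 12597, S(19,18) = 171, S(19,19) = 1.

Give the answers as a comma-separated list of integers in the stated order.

26046574004, 1404142047, 53374629, 1389850

[20] T[20,14]:14*243577530+2892439160=6302524580 · T[20,15]:15*13916778+243577530=452329200 · T[20,16]:16*527136+13916778=22350954 · T[20,17]:17*12597+527136=741285 · T[20,18]:18*171+12597=15675 · T[20,19]:19*1+171=190
[21] T[21,15]:15*452329200+6302524580=13087462580 · T[21,16]:16*22350954+452329200=809944464 · T[21,17]:17*741285+22350954=34952799 · T[21,18]:18*15675+741285=1023435 · T[21,19]:19*190+15675=19285
[22] T[22,16]:16*809944464+13087462580=26046574004 · T[22,17]:17*34952799+809944464=1404142047 · T[22,18]:18*1023435+34952799=53374629 · T[22,19]:19*19285+1023435=1389850
Read S(22,16) = 26046574004, S(22,17) = 1404142047, S(22,18) = 53374629, S(22,19) = 1389850.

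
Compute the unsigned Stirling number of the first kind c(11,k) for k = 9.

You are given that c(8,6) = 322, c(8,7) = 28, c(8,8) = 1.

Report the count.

@9  (9,7):28·8+322→546, (9,8):1·8+28→36, (9,9):0·8+1→1
@10  (10,8):36·9+546→870, (10,9):1·9+36→45
@11  (11,9):45·10+870→1320
Read c(11,9) = 1320.

1320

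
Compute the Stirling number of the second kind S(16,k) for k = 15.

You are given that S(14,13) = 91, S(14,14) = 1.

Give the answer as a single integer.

i=15: T(15,14)=91+14·1=105 | T(15,15)=1+15·0=1
i=16: T(16,15)=105+15·1=120
Read S(16,15) = 120.

120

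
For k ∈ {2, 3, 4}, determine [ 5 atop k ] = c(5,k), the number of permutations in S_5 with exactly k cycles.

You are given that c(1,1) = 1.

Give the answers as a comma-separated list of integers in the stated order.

50, 35, 10

i=2: T(2,1)=0+1·1=1 | T(2,2)=1+1·0=1
i=3: T(3,1)=0+2·1=2 | T(3,2)=1+2·1=3 | T(3,3)=1+2·0=1
i=4: T(4,1)=0+3·2=6 | T(4,2)=2+3·3=11 | T(4,3)=3+3·1=6 | T(4,4)=1+3·0=1
i=5: T(5,2)=6+4·11=50 | T(5,3)=11+4·6=35 | T(5,4)=6+4·1=10
Read c(5,2) = 50, c(5,3) = 35, c(5,4) = 10.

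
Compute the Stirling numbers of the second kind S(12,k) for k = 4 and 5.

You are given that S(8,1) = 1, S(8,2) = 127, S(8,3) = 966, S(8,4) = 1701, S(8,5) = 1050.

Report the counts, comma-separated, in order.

611501, 1379400

r9: T_9,1=1×1+0=1; T_9,2=2×127+1=255; T_9,3=3×966+127=3025; T_9,4=4×1701+966=7770; T_9,5=5×1050+1701=6951
r10: T_10,2=2×255+1=511; T_10,3=3×3025+255=9330; T_10,4=4×7770+3025=34105; T_10,5=5×6951+7770=42525
r11: T_11,3=3×9330+511=28501; T_11,4=4×34105+9330=145750; T_11,5=5×42525+34105=246730
r12: T_12,4=4×145750+28501=611501; T_12,5=5×246730+145750=1379400
Read S(12,4) = 611501, S(12,5) = 1379400.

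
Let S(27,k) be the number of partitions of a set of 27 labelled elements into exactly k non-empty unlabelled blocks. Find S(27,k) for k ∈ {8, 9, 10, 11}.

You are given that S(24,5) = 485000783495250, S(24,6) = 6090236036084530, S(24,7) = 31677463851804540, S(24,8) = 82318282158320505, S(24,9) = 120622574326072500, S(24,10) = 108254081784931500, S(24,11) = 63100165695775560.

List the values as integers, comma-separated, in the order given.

47628831813556336200, 106563273280541795575, 143197070509423605675, 123519417123830092365

row 25: T[25][6]=6·6090236036084530+485000783495250=37026417000002430  T[25][7]=7·31677463851804540+6090236036084530=227832482998716310  T[25][8]=8·82318282158320505+31677463851804540=690223721118368580  T[25][9]=9·120622574326072500+82318282158320505=1167921451092973005  T[25][10]=10·108254081784931500+120622574326072500=1203163392175387500  T[25][11]=11·63100165695775560+108254081784931500=802355904438462660
row 26: T[26][7]=7·227832482998716310+37026417000002430=1631853797991016600  T[26][8]=8·690223721118368580+227832482998716310=5749622251945664950  T[26][9]=9·1167921451092973005+690223721118368580=11201516780955125625  T[26][10]=10·1203163392175387500+1167921451092973005=13199555372846848005  T[26][11]=11·802355904438462660+1203163392175387500=10029078340998476760
row 27: T[27][8]=8·5749622251945664950+1631853797991016600=47628831813556336200  T[27][9]=9·11201516780955125625+5749622251945664950=106563273280541795575  T[27][10]=10·13199555372846848005+11201516780955125625=143197070509423605675  T[27][11]=11·10029078340998476760+13199555372846848005=123519417123830092365
Read S(27,8) = 47628831813556336200, S(27,9) = 106563273280541795575, S(27,10) = 143197070509423605675, S(27,11) = 123519417123830092365.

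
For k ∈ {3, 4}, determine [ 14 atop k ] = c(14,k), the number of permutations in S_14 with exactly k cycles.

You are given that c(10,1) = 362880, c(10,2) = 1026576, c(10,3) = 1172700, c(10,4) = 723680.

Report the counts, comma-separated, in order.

26596717056, 20313753096

r11: T_11,1=10×362880+0=3628800; T_11,2=10×1026576+362880=10628640; T_11,3=10×1172700+1026576=12753576; T_11,4=10×723680+1172700=8409500
r12: T_12,1=11×3628800+0=39916800; T_12,2=11×10628640+3628800=120543840; T_12,3=11×12753576+10628640=150917976; T_12,4=11×8409500+12753576=105258076
r13: T_13,2=12×120543840+39916800=1486442880; T_13,3=12×150917976+120543840=1931559552; T_13,4=12×105258076+150917976=1414014888
r14: T_14,3=13×1931559552+1486442880=26596717056; T_14,4=13×1414014888+1931559552=20313753096
Read c(14,3) = 26596717056, c(14,4) = 20313753096.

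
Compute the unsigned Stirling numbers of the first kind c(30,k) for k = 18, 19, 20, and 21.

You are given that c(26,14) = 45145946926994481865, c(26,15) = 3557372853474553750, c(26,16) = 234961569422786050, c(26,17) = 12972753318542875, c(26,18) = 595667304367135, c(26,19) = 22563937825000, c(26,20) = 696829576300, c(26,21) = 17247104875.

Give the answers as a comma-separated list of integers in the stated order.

@27  (27,15):3557372853474553750·26+45145946926994481865→137637641117332879365, (27,16):234961569422786050·26+3557372853474553750→9666373658466991050, (27,17):12972753318542875·26+234961569422786050→572253155704900800, (27,18):595667304367135·26+12972753318542875→28460103232088385, (27,19):22563937825000·26+595667304367135→1182329687817135, (27,20):696829576300·26+22563937825000→40681506808800, (27,21):17247104875·26+696829576300→1145254303050
@28  (28,16):9666373658466991050·27+137637641117332879365→398629729895941637715, (28,17):572253155704900800·27+9666373658466991050→25117208862499312650, (28,18):28460103232088385·27+572253155704900800→1340675942971287195, (28,19):1182329687817135·27+28460103232088385→60383004803151030, (28,20):40681506808800·27+1182329687817135→2280730371654735, (28,21):1145254303050·27+40681506808800→71603372991150
@29  (29,17):25117208862499312650·28+398629729895941637715→1101911578045922391915, (29,18):1340675942971287195·28+25117208862499312650→62656135265695354110, (29,19):60383004803151030·28+1340675942971287195→3031400077459516035, (29,20):2280730371654735·28+60383004803151030→124243455209483610, (29,21):71603372991150·28+2280730371654735→4285624815406935
@30  (30,18):62656135265695354110·29+1101911578045922391915→2918939500751087661105, (30,19):3031400077459516035·29+62656135265695354110→150566737512021319125, (30,20):124243455209483610·29+3031400077459516035→6634460278534540725, (30,21):4285624815406935·29+124243455209483610→248526574856284725
Read c(30,18) = 2918939500751087661105, c(30,19) = 150566737512021319125, c(30,20) = 6634460278534540725, c(30,21) = 248526574856284725.

2918939500751087661105, 150566737512021319125, 6634460278534540725, 248526574856284725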